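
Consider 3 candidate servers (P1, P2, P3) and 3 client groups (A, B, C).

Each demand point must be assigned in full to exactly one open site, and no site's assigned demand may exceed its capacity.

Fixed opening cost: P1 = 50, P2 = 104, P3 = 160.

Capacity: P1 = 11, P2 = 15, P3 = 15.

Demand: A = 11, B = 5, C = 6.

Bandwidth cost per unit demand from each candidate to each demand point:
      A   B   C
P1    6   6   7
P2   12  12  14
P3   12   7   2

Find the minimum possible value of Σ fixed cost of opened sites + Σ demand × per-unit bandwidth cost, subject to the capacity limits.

323

Open {P1, P3}; cheapest assignment that respects the capacities:
  P1 (cap 11, load 11): A — cost 11×6 = 66
  P3 (cap 15, load 11): B, C — cost 5×7 + 6×2 = 47
  Shipping 113, fixed 210 → total 323.
  Any other capacity-feasible assignment to {P1, P3} ships for at least 113.
Compare {P1, P2}: its best feasible assignment gives total 358.
Compare {P1, P2, P3}: its best feasible assignment gives total 427.
Every other set of open sites that can feasibly serve all demand totals ≥ 358 even under its best assignment. Minimum: 323.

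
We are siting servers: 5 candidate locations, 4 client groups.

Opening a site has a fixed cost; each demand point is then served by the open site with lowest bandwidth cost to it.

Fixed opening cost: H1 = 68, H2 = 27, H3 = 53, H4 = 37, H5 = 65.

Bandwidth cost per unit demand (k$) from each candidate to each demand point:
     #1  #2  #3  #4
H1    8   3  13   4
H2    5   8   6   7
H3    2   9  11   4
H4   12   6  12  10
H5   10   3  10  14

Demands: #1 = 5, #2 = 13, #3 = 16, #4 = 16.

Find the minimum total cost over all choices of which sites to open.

Open {H1, H2}: assign each demand point to its cheapest open site.
  #1→H2 5×5=25, #2→H1 13×3=39, #3→H2 16×6=96, #4→H1 16×4=64
  bandwidth cost 224, fixed 95 → total 319.
Compare {H2, H3}: bandwidth cost 274 + fixed 80 = 354.
Compare {H2, H3, H5}: bandwidth cost 209 + fixed 145 = 354.
Compare {H1, H2, H4}: bandwidth cost 224 + fixed 132 = 356.
All other subsets cost ≥ 354. Minimum total cost: 319.

319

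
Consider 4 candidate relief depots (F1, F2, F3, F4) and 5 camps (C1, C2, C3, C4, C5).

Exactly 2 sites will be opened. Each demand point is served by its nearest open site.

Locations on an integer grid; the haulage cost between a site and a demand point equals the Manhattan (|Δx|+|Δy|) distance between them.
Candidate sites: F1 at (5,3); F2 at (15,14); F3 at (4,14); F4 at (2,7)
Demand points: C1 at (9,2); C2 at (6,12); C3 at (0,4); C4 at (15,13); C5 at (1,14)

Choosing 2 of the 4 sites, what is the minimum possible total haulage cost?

30

Open {F1, F3}.
  C1→F1 5, C2→F3 4, C3→F1 6, C4→F3 12, C5→F3 3  ⇒ total 30.
Compare {F2, F4}: total 35.
Compare {F1, F2}: total 36.
No size-2 selection does better; minimum is 30.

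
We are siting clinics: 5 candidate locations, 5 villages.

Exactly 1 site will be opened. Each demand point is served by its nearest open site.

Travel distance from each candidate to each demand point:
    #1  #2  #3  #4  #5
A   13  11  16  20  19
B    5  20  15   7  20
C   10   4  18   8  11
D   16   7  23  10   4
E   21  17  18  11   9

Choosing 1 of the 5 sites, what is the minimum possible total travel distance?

Open {C}.
  #1→C 10, #2→C 4, #3→C 18, #4→C 8, #5→C 11  ⇒ total 51.
Compare {D}: total 60.
Compare {B}: total 67.
No size-1 selection does better; minimum is 51.

51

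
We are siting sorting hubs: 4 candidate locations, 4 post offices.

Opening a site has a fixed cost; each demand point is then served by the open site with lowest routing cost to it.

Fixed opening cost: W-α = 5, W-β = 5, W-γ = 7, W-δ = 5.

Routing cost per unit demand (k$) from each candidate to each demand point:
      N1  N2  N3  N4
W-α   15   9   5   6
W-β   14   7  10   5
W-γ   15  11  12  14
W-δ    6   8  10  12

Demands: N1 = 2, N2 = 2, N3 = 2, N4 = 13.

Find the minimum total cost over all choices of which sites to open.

116

Open {W-α, W-β, W-δ}: assign each demand point to its cheapest open site.
  N1→W-δ 2×6=12, N2→W-β 2×7=14, N3→W-α 2×5=10, N4→W-β 13×5=65
  routing cost 101, fixed 15 → total 116.
Compare {W-β, W-δ}: routing cost 111 + fixed 10 = 121.
Compare {W-α, W-β, W-γ, W-δ}: routing cost 101 + fixed 22 = 123.
Compare {W-α, W-δ}: routing cost 116 + fixed 10 = 126.
All other subsets cost ≥ 121. Minimum total cost: 116.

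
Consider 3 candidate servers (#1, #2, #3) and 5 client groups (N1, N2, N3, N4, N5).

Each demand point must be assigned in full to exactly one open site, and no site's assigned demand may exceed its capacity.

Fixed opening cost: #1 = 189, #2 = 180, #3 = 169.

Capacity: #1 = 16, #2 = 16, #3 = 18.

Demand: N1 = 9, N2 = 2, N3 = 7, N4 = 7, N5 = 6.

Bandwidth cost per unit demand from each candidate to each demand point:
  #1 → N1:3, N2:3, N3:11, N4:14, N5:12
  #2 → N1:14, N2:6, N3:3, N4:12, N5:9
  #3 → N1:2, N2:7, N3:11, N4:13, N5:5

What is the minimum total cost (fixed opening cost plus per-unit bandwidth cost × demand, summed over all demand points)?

514

Open {#2, #3}; cheapest assignment that respects the capacities:
  #2 (cap 16, load 16): N2, N3, N4 — cost 2×6 + 7×3 + 7×12 = 117
  #3 (cap 18, load 15): N1, N5 — cost 9×2 + 6×5 = 48
  Shipping 165, fixed 349 → total 514.
  Any other capacity-feasible assignment to {#2, #3} ships for at least 165.
Compare {#1, #2}: its best feasible assignment gives total 581.
Compare {#1, #3}: its best feasible assignment gives total 587.
Every other set of open sites that can feasibly serve all demand totals ≥ 581 even under its best assignment. Minimum: 514.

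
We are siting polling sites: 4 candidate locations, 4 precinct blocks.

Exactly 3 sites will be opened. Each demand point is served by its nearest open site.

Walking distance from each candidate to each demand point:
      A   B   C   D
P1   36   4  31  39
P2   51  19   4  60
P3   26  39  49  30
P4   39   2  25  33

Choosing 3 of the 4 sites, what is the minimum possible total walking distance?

62

Open {P2, P3, P4}.
  A→P3 26, B→P4 2, C→P2 4, D→P3 30  ⇒ total 62.
Compare {P1, P2, P3}: total 64.
Compare {P1, P2, P4}: total 75.
No size-3 selection does better; minimum is 62.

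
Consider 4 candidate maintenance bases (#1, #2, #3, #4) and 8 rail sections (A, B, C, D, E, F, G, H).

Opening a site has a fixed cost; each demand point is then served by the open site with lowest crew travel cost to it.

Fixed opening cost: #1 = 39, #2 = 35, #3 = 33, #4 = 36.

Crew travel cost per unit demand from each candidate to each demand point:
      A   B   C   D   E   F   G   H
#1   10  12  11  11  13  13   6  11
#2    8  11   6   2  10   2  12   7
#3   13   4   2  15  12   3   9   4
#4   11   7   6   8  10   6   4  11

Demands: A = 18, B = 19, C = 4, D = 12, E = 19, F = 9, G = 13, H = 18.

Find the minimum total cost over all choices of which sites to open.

688

Open {#2, #3, #4}: assign each demand point to its cheapest open site.
  A→#2 18×8=144, B→#3 19×4=76, C→#3 4×2=8, D→#2 12×2=24, E→#2 19×10=190, F→#2 9×2=18, G→#4 13×4=52, H→#3 18×4=72
  crew travel cost 584, fixed 104 → total 688.
Compare {#2, #3}: crew travel cost 649 + fixed 68 = 717.
Compare {#1, #2, #3}: crew travel cost 610 + fixed 107 = 717.
Compare {#1, #2, #3, #4}: crew travel cost 584 + fixed 143 = 727.
All other subsets cost ≥ 717. Minimum total cost: 688.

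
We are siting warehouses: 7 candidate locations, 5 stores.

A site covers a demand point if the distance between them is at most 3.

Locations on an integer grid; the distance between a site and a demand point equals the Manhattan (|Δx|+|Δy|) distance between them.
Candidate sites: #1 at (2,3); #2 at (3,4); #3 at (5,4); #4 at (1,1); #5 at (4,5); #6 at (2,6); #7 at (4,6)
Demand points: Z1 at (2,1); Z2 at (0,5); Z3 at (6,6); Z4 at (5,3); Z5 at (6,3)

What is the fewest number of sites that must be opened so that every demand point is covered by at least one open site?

3

Coverage sets (demand points within 3 of each site):
  #1: {Z1, Z4}
  #2: {Z4}
  #3: {Z3, Z4, Z5}
  #4: {Z1}
  #5: {Z3, Z4}
  #6: {Z2}
  #7: {Z3}
No 2 sites suffice: every size-2 union leaves at least one demand point uncovered.
But {#1, #3, #6} covers everything, so the minimum is 3.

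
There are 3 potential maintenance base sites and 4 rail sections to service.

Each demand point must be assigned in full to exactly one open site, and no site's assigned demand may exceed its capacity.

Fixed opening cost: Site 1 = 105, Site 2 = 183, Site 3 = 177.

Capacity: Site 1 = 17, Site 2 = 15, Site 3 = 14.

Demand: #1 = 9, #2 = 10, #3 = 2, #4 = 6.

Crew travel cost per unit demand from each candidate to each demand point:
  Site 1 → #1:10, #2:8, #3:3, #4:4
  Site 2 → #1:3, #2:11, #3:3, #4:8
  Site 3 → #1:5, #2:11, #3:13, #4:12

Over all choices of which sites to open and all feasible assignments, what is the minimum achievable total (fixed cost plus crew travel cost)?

425

Open {Site 1, Site 2}; cheapest assignment that respects the capacities:
  Site 1 (cap 17, load 16): #2, #4 — cost 10×8 + 6×4 = 104
  Site 2 (cap 15, load 11): #1, #3 — cost 9×3 + 2×3 = 33
  Shipping 137, fixed 288 → total 425.
  Any other capacity-feasible assignment to {Site 1, Site 2} ships for at least 137.
Compare {Site 1, Site 3}: its best feasible assignment gives total 457.
Compare {Site 2, Site 3}: its best feasible assignment gives total 571.
Every other set of open sites that can feasibly serve all demand totals ≥ 457 even under its best assignment. Minimum: 425.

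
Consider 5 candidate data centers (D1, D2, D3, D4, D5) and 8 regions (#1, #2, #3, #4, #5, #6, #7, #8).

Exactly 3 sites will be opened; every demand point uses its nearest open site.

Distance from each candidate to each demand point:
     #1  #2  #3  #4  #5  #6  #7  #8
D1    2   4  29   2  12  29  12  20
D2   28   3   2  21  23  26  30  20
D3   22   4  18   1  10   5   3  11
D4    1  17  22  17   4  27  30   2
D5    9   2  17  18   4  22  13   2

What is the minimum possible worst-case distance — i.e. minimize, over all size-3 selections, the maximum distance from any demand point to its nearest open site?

5

Open {D2, D3, D4}.
  Farthest demand point is #6 at distance 5 (to D3); all others are ≤ 5.
With {D2, D3, D5} the worst case is 9.
With {D1, D2, D3} the worst case is 11.
No size-3 selection achieves below 5.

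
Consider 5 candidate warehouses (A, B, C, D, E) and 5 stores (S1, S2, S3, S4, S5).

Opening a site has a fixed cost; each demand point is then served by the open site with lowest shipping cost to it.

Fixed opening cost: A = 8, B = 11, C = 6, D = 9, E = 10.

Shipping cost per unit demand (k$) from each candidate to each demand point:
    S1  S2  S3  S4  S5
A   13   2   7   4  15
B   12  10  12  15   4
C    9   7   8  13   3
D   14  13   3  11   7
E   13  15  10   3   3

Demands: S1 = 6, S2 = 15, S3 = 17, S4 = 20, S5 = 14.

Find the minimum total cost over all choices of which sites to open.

270

Open {A, C, D, E}: assign each demand point to its cheapest open site.
  S1→C 6×9=54, S2→A 15×2=30, S3→D 17×3=51, S4→E 20×3=60, S5→C 14×3=42
  shipping cost 237, fixed 33 → total 270.
Compare {A, C, D}: shipping cost 257 + fixed 23 = 280.
Compare {A, B, C, D, E}: shipping cost 237 + fixed 44 = 281.
Compare {A, D, E}: shipping cost 261 + fixed 27 = 288.
All other subsets cost ≥ 280. Minimum total cost: 270.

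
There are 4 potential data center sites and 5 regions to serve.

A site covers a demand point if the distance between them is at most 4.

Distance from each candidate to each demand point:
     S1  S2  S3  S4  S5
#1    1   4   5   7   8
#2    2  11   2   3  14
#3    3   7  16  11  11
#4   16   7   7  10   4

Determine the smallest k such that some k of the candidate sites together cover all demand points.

Coverage sets (demand points within 4 of each site):
  #1: {S1, S2}
  #2: {S1, S3, S4}
  #3: {S1}
  #4: {S5}
No 2 sites suffice: every size-2 union leaves at least one demand point uncovered.
But {#1, #2, #4} covers everything, so the minimum is 3.

3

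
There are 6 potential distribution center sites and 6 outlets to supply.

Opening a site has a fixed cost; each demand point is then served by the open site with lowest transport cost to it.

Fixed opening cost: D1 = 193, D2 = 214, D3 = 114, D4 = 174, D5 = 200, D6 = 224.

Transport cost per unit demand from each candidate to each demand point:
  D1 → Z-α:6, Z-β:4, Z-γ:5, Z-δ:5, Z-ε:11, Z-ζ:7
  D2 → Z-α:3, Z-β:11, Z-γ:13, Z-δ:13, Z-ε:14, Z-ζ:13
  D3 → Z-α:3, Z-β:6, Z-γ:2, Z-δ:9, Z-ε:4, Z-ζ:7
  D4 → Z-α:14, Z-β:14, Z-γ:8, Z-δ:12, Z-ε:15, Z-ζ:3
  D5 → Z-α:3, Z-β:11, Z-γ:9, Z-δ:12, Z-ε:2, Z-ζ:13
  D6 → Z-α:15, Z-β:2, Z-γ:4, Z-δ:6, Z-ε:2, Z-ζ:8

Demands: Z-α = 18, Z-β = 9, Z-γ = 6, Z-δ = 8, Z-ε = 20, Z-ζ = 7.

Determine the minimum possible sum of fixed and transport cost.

Open {D3}: assign each demand point to its cheapest open site.
  Z-α→D3 18×3=54, Z-β→D3 9×6=54, Z-γ→D3 6×2=12, Z-δ→D3 8×9=72, Z-ε→D3 20×4=80, Z-ζ→D3 7×7=49
  transport cost 321, fixed 114 → total 435.
Compare {D3, D6}: transport cost 221 + fixed 338 = 559.
Compare {D1, D3}: transport cost 271 + fixed 307 = 578.
Compare {D3, D4}: transport cost 293 + fixed 288 = 581.
All other subsets cost ≥ 559. Minimum total cost: 435.

435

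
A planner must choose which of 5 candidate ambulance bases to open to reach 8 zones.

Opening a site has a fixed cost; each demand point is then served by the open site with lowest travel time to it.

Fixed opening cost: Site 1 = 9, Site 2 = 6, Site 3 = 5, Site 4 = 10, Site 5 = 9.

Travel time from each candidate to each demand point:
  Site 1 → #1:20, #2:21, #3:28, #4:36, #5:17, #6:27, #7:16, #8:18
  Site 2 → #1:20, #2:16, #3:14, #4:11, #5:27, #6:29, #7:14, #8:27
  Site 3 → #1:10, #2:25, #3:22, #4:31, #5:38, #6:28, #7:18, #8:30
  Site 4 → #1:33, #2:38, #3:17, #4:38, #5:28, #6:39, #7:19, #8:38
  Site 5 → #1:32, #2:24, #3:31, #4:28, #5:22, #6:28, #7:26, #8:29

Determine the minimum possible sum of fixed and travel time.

147

Open {Site 1, Site 2, Site 3}: assign each demand point to its cheapest open site.
  #1→Site 3 10, #2→Site 2 16, #3→Site 2 14, #4→Site 2 11, #5→Site 1 17, #6→Site 1 27, #7→Site 2 14, #8→Site 1 18
  travel time 127, fixed 20 → total 147.
Compare {Site 1, Site 2}: travel time 137 + fixed 15 = 152.
Compare {Site 1, Site 2, Site 3, Site 5}: travel time 127 + fixed 29 = 156.
Compare {Site 1, Site 2, Site 3, Site 4}: travel time 127 + fixed 30 = 157.
All other subsets cost ≥ 152. Minimum total cost: 147.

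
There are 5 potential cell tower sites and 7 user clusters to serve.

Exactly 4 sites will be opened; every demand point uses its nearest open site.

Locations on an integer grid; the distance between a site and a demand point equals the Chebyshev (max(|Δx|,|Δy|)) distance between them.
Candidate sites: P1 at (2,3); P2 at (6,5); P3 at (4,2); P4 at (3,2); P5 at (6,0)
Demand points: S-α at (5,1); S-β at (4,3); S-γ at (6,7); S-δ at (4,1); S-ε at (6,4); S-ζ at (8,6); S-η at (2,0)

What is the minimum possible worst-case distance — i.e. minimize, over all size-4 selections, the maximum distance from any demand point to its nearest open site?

Open {P1, P2, P3, P4}.
  Farthest demand point is S-γ at distance 2 (to P2); all others are ≤ 2.
With {P1, P2, P3, P5} the worst case is 2.
With {P1, P2, P4, P5} the worst case is 2.
No size-4 selection achieves below 2.

2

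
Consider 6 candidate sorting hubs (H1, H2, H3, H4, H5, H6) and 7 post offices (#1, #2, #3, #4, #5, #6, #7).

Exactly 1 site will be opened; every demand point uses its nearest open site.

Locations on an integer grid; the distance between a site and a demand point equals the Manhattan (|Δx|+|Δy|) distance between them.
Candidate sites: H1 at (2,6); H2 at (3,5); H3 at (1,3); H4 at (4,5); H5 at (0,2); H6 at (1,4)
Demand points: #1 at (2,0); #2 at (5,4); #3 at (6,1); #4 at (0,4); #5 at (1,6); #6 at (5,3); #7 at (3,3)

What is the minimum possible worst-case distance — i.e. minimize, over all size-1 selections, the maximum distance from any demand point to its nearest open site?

7

Open {H2}.
  Farthest demand point is #3 at distance 7 (to H2); all others are ≤ 7.
With {H3} the worst case is 7.
With {H4} the worst case is 7.
No size-1 selection achieves below 7.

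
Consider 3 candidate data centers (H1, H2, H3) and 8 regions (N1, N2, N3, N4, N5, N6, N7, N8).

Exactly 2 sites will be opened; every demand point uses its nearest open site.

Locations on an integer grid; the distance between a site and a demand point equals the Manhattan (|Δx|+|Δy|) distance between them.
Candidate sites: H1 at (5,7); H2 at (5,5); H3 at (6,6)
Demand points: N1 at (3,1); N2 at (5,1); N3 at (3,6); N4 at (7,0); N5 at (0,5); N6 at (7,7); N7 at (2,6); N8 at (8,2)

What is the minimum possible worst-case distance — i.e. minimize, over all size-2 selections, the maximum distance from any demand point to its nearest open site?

Open {H1, H2}.
  Farthest demand point is N4 at distance 7 (to H2); all others are ≤ 7.
With {H2, H3} the worst case is 7.
With {H1, H3} the worst case is 8.
No size-2 selection achieves below 7.

7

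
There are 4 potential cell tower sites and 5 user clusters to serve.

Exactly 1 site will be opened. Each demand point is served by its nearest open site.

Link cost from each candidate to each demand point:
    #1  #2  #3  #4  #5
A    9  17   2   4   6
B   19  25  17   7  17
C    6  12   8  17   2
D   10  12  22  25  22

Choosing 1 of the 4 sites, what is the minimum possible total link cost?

Open {A}.
  #1→A 9, #2→A 17, #3→A 2, #4→A 4, #5→A 6  ⇒ total 38.
Compare {C}: total 45.
Compare {B}: total 85.
No size-1 selection does better; minimum is 38.

38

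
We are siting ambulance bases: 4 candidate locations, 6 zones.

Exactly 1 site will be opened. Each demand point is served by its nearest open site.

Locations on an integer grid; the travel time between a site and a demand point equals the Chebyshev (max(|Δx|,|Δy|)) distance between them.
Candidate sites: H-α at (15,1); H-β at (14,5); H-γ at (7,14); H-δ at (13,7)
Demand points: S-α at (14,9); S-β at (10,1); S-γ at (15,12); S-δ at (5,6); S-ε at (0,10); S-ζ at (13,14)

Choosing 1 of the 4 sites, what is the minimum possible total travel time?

Open {H-δ}.
  S-α→H-δ 2, S-β→H-δ 6, S-γ→H-δ 5, S-δ→H-δ 8, S-ε→H-δ 13, S-ζ→H-δ 7  ⇒ total 41.
Compare {H-β}: total 47.
Compare {H-γ}: total 49.
No size-1 selection does better; minimum is 41.

41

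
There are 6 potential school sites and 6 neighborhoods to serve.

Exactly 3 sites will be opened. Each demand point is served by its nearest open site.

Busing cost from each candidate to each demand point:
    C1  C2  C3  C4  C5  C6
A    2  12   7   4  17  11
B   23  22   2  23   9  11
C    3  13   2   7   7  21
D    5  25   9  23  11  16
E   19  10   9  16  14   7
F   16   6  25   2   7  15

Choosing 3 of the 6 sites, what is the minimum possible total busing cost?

Open {C, E, F}.
  C1→C 3, C2→F 6, C3→C 2, C4→F 2, C5→C 7, C6→E 7  ⇒ total 27.
Compare {A, B, F}: total 30.
Compare {A, C, F}: total 30.
No size-3 selection does better; minimum is 27.

27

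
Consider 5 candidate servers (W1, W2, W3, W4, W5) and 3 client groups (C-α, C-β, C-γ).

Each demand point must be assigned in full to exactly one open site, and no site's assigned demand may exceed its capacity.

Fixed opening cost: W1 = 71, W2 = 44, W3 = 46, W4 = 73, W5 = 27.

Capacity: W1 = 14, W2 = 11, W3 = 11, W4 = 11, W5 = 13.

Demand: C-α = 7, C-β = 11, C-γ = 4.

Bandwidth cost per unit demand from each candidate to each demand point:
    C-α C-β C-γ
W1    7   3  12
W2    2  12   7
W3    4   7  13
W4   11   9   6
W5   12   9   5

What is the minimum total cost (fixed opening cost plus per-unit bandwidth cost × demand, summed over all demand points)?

190

Open {W1, W2}; cheapest assignment that respects the capacities:
  W1 (cap 14, load 11): C-β — cost 11×3 = 33
  W2 (cap 11, load 11): C-α, C-γ — cost 7×2 + 4×7 = 42
  Shipping 75, fixed 115 → total 190.
  Any other capacity-feasible assignment to {W1, W2} ships for at least 75.
Compare {W2, W3}: its best feasible assignment gives total 209.
Compare {W1, W2, W5}: its best feasible assignment gives total 209.
Every other set of open sites that can feasibly serve all demand totals ≥ 209 even under its best assignment. Minimum: 190.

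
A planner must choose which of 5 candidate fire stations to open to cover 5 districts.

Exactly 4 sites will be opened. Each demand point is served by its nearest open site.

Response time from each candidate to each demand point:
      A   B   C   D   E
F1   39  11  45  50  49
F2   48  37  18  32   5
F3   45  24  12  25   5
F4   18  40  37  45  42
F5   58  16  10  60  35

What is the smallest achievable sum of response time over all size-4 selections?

69

Open {F1, F3, F4, F5}.
  A→F4 18, B→F1 11, C→F5 10, D→F3 25, E→F3 5  ⇒ total 69.
Compare {F1, F2, F3, F4}: total 71.
Compare {F2, F3, F4, F5}: total 74.
No size-4 selection does better; minimum is 69.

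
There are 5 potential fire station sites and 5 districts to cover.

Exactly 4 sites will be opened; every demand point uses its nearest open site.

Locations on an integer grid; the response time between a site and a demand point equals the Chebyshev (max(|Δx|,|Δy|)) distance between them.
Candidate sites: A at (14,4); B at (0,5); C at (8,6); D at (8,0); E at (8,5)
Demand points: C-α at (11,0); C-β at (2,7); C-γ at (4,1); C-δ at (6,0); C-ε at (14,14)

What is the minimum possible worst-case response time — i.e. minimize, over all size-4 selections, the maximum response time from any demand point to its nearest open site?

8

Open {A, B, C, D}.
  Farthest demand point is C-ε at response time 8 (to C); all others are ≤ 8.
With {A, B, C, E} the worst case is 8.
With {A, C, D, E} the worst case is 8.
No size-4 selection achieves below 8.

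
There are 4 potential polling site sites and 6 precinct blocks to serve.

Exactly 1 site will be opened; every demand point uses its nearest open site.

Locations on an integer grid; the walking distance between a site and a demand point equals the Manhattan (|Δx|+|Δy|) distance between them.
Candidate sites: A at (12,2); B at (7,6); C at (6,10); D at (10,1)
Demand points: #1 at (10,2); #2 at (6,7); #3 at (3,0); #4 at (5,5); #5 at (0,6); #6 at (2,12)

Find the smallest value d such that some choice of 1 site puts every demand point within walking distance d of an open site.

Open {B}.
  Farthest demand point is #6 at walking distance 11 (to B); all others are ≤ 11.
With {C} the worst case is 13.
With {D} the worst case is 19.
No size-1 selection achieves below 11.

11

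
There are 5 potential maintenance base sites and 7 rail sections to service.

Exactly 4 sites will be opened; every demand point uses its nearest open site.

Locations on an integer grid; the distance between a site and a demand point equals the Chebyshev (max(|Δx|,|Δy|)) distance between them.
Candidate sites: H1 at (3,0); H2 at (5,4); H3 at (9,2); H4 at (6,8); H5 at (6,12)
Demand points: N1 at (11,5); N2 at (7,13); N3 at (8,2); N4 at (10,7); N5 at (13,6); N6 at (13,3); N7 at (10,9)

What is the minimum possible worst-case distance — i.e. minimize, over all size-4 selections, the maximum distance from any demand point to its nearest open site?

4

Open {H1, H3, H4, H5}.
  Farthest demand point is N4 at distance 4 (to H4); all others are ≤ 4.
With {H2, H3, H4, H5} the worst case is 4.
With {H1, H2, H3, H4} the worst case is 5.
No size-4 selection achieves below 4.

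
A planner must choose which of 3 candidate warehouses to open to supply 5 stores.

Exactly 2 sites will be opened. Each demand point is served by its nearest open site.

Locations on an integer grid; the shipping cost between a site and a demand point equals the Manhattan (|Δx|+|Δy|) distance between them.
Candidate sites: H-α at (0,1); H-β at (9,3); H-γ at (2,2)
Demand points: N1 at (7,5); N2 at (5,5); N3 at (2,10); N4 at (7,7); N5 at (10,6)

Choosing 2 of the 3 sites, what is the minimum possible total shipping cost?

28

Open {H-β, H-γ}.
  N1→H-β 4, N2→H-β 6, N3→H-γ 8, N4→H-β 6, N5→H-β 4  ⇒ total 28.
Compare {H-α, H-β}: total 31.
Compare {H-α, H-γ}: total 44.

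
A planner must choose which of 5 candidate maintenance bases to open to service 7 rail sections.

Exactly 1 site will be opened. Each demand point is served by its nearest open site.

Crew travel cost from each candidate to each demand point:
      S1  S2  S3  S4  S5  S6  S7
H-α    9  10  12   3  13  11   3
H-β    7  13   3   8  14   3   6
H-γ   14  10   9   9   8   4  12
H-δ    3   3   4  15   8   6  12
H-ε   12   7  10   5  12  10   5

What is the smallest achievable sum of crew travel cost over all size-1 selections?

51

Open {H-δ}.
  S1→H-δ 3, S2→H-δ 3, S3→H-δ 4, S4→H-δ 15, S5→H-δ 8, S6→H-δ 6, S7→H-δ 12  ⇒ total 51.
Compare {H-β}: total 54.
Compare {H-α}: total 61.
No size-1 selection does better; minimum is 51.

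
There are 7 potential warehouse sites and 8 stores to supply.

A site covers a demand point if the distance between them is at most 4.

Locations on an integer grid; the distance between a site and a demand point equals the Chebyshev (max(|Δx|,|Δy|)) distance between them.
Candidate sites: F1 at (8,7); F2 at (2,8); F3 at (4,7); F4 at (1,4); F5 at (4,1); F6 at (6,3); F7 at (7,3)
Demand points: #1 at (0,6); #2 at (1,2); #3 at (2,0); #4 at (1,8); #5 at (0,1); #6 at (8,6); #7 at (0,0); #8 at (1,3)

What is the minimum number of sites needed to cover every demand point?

Coverage sets (demand points within 4 of each site):
  F1: {#6}
  F2: {#1, #4}
  F3: {#1, #4, #6, #8}
  F4: {#1, #2, #3, #4, #5, #7, #8}
  F5: {#2, #3, #5, #7, #8}
  F6: {#3, #6}
  F7: {#6}
No single site covers all 8 demand points.
But {F1, F4} covers everything, so the minimum is 2.

2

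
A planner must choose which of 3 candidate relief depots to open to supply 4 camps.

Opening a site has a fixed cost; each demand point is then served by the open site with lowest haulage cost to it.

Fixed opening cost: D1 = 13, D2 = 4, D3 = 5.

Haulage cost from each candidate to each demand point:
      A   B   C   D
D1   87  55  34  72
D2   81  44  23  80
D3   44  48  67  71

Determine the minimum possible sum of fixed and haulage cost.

Open {D2, D3}: assign each demand point to its cheapest open site.
  A→D3 44, B→D2 44, C→D2 23, D→D3 71
  haulage cost 182, fixed 9 → total 191.
Compare {D1, D2, D3}: haulage cost 182 + fixed 22 = 204.
Compare {D1, D3}: haulage cost 197 + fixed 18 = 215.
Compare {D2}: haulage cost 228 + fixed 4 = 232.
All other subsets cost ≥ 204. Minimum total cost: 191.

191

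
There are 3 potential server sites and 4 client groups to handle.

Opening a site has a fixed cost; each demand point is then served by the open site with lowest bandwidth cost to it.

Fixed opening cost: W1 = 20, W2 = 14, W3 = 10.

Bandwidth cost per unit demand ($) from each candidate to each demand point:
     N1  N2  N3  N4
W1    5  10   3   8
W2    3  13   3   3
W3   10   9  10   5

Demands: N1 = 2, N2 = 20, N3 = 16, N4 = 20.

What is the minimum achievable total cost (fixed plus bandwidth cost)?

Open {W2, W3}: assign each demand point to its cheapest open site.
  N1→W2 2×3=6, N2→W3 20×9=180, N3→W2 16×3=48, N4→W2 20×3=60
  bandwidth cost 294, fixed 24 → total 318.
Compare {W1, W2, W3}: bandwidth cost 294 + fixed 44 = 338.
Compare {W1, W2}: bandwidth cost 314 + fixed 34 = 348.
Compare {W1, W3}: bandwidth cost 338 + fixed 30 = 368.
All other subsets cost ≥ 338. Minimum total cost: 318.

318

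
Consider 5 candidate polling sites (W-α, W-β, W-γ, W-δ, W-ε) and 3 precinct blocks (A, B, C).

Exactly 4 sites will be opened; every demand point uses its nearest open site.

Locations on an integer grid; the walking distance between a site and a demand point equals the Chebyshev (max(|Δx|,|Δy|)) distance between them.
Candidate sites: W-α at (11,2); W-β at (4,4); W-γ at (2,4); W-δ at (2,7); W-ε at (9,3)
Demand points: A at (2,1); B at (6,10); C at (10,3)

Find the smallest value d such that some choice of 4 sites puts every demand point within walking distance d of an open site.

4

Open {W-α, W-β, W-γ, W-δ}.
  Farthest demand point is B at walking distance 4 (to W-δ); all others are ≤ 4.
With {W-α, W-β, W-δ, W-ε} the worst case is 4.
With {W-α, W-γ, W-δ, W-ε} the worst case is 4.
No size-4 selection achieves below 4.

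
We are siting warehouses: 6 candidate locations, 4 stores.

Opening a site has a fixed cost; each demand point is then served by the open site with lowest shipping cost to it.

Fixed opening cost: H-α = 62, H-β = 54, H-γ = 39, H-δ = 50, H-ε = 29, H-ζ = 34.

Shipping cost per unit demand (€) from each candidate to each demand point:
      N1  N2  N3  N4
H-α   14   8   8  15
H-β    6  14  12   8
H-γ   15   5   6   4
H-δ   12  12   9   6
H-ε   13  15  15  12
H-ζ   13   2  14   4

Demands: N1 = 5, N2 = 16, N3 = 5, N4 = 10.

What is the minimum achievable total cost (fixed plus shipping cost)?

Open {H-γ, H-ζ}: assign each demand point to its cheapest open site.
  N1→H-ζ 5×13=65, N2→H-ζ 16×2=32, N3→H-γ 5×6=30, N4→H-γ 10×4=40
  shipping cost 167, fixed 73 → total 240.
Compare {H-ζ}: shipping cost 207 + fixed 34 = 241.
Compare {H-β, H-ζ}: shipping cost 162 + fixed 88 = 250.
Compare {H-β, H-γ, H-ζ}: shipping cost 132 + fixed 127 = 259.
All other subsets cost ≥ 241. Minimum total cost: 240.

240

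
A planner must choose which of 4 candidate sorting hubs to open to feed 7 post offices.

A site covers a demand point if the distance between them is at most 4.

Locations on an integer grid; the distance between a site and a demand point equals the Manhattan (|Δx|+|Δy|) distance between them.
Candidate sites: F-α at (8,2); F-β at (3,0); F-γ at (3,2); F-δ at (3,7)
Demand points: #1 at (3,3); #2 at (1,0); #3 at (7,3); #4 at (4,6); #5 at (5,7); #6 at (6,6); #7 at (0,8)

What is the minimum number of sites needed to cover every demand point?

3

Coverage sets (demand points within 4 of each site):
  F-α: {#3}
  F-β: {#1, #2}
  F-γ: {#1, #2}
  F-δ: {#1, #4, #5, #6, #7}
No 2 sites suffice: every size-2 union leaves at least one demand point uncovered.
But {F-α, F-β, F-δ} covers everything, so the minimum is 3.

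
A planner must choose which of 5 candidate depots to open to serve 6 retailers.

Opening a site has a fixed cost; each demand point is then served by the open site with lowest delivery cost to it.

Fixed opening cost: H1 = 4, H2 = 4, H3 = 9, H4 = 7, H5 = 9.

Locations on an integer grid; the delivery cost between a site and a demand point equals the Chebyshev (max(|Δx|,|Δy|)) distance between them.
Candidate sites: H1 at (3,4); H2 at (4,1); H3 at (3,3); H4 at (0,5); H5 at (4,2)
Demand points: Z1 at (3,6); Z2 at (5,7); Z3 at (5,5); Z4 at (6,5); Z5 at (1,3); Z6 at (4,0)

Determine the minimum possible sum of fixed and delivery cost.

Open {H1}: assign each demand point to its cheapest open site.
  Z1→H1 2, Z2→H1 3, Z3→H1 2, Z4→H1 3, Z5→H1 2, Z6→H1 4
  delivery cost 16, fixed 4 → total 20.
Compare {H1, H2}: delivery cost 13 + fixed 8 = 21.
Compare {H3}: delivery cost 17 + fixed 9 = 26.
Compare {H2}: delivery cost 23 + fixed 4 = 27.
All other subsets cost ≥ 21. Minimum total cost: 20.

20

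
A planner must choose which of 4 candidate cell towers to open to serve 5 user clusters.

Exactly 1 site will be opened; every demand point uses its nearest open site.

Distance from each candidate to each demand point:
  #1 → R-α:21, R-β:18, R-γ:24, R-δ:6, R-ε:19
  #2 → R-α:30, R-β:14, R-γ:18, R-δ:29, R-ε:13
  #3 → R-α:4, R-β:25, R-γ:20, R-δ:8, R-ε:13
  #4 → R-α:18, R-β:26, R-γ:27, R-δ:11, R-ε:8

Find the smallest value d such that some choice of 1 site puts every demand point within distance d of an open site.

24

Open {#1}.
  Farthest demand point is R-γ at distance 24 (to #1); all others are ≤ 24.
With {#3} the worst case is 25.
With {#4} the worst case is 27.
No size-1 selection achieves below 24.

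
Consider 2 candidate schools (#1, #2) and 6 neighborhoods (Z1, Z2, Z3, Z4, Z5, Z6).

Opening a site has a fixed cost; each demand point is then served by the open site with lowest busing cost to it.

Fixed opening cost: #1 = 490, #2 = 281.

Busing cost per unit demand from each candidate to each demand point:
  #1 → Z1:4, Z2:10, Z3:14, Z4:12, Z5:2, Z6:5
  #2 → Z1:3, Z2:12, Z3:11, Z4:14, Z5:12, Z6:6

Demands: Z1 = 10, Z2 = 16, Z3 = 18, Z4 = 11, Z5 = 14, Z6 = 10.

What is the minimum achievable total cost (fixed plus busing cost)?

Open {#2}: assign each demand point to its cheapest open site.
  Z1→#2 10×3=30, Z2→#2 16×12=192, Z3→#2 18×11=198, Z4→#2 11×14=154, Z5→#2 14×12=168, Z6→#2 10×6=60
  busing cost 802, fixed 281 → total 1083.
Compare {#1}: busing cost 662 + fixed 490 = 1152.
Compare {#1, #2}: busing cost 598 + fixed 771 = 1369.

1083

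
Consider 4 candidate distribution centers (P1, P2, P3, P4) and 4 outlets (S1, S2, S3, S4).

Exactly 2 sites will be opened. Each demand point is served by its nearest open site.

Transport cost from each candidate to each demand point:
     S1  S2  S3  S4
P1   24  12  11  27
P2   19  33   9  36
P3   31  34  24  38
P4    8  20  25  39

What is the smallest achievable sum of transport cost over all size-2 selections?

Open {P1, P4}.
  S1→P4 8, S2→P1 12, S3→P1 11, S4→P1 27  ⇒ total 58.
Compare {P1, P2}: total 67.
Compare {P2, P4}: total 73.
No size-2 selection does better; minimum is 58.

58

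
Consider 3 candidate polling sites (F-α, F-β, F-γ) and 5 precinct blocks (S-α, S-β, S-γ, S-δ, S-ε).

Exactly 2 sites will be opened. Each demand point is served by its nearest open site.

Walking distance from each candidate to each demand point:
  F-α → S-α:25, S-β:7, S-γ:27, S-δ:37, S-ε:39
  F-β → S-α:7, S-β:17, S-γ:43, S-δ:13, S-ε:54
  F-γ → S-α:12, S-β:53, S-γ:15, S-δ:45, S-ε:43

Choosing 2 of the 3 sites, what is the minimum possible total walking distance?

Open {F-α, F-β}.
  S-α→F-β 7, S-β→F-α 7, S-γ→F-α 27, S-δ→F-β 13, S-ε→F-α 39  ⇒ total 93.
Compare {F-β, F-γ}: total 95.
Compare {F-α, F-γ}: total 110.

93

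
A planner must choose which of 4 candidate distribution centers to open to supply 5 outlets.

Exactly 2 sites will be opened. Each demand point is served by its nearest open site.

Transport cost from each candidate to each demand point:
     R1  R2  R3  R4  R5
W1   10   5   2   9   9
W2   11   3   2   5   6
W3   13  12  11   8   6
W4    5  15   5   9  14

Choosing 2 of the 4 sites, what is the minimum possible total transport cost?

Open {W2, W4}.
  R1→W4 5, R2→W2 3, R3→W2 2, R4→W2 5, R5→W2 6  ⇒ total 21.
Compare {W1, W2}: total 26.
Compare {W2, W3}: total 27.
No size-2 selection does better; minimum is 21.

21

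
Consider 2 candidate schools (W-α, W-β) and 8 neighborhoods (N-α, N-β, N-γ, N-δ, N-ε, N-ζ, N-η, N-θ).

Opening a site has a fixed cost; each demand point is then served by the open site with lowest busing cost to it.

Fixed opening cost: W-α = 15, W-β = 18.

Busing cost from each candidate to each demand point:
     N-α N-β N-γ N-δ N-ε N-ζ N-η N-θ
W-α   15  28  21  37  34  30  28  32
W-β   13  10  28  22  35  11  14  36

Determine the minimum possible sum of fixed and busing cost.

Open {W-β}: assign each demand point to its cheapest open site.
  N-α→W-β 13, N-β→W-β 10, N-γ→W-β 28, N-δ→W-β 22, N-ε→W-β 35, N-ζ→W-β 11, N-η→W-β 14, N-θ→W-β 36
  busing cost 169, fixed 18 → total 187.
Compare {W-α, W-β}: busing cost 157 + fixed 33 = 190.
Compare {W-α}: busing cost 225 + fixed 15 = 240.

187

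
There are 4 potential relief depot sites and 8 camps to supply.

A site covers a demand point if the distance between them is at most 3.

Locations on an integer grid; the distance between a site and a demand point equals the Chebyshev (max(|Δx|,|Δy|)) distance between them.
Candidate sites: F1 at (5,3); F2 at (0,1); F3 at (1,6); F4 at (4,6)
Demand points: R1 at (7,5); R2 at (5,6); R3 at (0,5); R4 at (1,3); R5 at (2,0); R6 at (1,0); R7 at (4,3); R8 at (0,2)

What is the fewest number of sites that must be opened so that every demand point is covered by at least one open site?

Coverage sets (demand points within 3 of each site):
  F1: {R1, R2, R5, R7}
  F2: {R4, R5, R6, R8}
  F3: {R3, R4, R7}
  F4: {R1, R2, R4, R7}
No 2 sites suffice: every size-2 union leaves at least one demand point uncovered.
But {F1, F2, F3} covers everything, so the minimum is 3.

3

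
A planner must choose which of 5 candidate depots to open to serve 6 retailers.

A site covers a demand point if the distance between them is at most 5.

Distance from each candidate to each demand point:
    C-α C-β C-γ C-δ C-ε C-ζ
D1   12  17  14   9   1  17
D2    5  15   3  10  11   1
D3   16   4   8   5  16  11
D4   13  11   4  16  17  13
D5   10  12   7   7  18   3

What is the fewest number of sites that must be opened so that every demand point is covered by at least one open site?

Coverage sets (demand points within 5 of each site):
  D1: {C-ε}
  D2: {C-α, C-γ, C-ζ}
  D3: {C-β, C-δ}
  D4: {C-γ}
  D5: {C-ζ}
No 2 sites suffice: every size-2 union leaves at least one demand point uncovered.
But {D1, D2, D3} covers everything, so the minimum is 3.

3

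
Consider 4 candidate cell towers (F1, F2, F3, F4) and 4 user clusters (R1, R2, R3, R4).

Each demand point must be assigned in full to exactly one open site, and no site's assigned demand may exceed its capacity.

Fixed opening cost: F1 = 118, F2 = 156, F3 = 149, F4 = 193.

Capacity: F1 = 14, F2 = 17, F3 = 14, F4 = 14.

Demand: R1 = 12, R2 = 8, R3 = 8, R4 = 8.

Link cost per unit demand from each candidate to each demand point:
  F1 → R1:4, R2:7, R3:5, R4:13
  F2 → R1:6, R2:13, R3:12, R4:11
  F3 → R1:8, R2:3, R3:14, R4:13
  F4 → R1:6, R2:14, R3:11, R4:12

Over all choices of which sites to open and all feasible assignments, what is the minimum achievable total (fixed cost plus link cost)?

679

Open {F1, F2, F3}; cheapest assignment that respects the capacities:
  F1 (cap 14, load 12): R1 — cost 12×4 = 48
  F2 (cap 17, load 16): R3, R4 — cost 8×12 + 8×11 = 184
  F3 (cap 14, load 8): R2 — cost 8×3 = 24
  Shipping 256, fixed 423 → total 679.
  Any other capacity-feasible assignment to {F1, F2, F3} ships for at least 256.
Compare {F1, F2, F4}: its best feasible assignment gives total 771.
Compare {F2, F3, F4}: its best feasible assignment gives total 778.
Every other set of open sites that can feasibly serve all demand totals ≥ 771 even under its best assignment. Minimum: 679.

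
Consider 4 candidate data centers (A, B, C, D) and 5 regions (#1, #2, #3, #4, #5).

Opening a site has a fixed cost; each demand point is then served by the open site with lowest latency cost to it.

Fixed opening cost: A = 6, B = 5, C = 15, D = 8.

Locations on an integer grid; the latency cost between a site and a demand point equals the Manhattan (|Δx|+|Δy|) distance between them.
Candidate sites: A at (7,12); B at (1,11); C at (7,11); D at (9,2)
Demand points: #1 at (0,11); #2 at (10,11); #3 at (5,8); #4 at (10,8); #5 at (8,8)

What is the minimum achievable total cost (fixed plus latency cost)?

34

Open {A, B}: assign each demand point to its cheapest open site.
  #1→B 1, #2→A 4, #3→A 6, #4→A 7, #5→A 5
  latency cost 23, fixed 11 → total 34.
Compare {A}: latency cost 30 + fixed 6 = 36.
Compare {B, C}: latency cost 19 + fixed 20 = 39.
Compare {C}: latency cost 25 + fixed 15 = 40.
All other subsets cost ≥ 36. Minimum total cost: 34.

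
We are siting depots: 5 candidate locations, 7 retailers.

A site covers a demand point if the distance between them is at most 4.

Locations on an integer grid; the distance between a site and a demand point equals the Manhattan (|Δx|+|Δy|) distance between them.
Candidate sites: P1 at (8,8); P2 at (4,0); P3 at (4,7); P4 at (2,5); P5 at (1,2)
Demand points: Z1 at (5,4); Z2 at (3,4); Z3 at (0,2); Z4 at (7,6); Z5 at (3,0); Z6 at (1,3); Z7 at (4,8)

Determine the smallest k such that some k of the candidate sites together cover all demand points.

Coverage sets (demand points within 4 of each site):
  P1: {Z4, Z7}
  P2: {Z5}
  P3: {Z1, Z2, Z4, Z7}
  P4: {Z1, Z2, Z6}
  P5: {Z2, Z3, Z5, Z6}
No single site covers all 7 demand points.
But {P3, P5} covers everything, so the minimum is 2.

2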